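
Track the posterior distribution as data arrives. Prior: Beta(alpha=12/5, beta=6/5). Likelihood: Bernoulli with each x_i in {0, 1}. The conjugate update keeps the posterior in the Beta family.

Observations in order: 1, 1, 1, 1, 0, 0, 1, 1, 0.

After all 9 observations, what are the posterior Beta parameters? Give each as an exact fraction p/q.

obs 1: x=1 → posterior Beta(17/5, 6/5)
obs 2: x=1 → posterior Beta(22/5, 6/5)
obs 3: x=1 → posterior Beta(27/5, 6/5)
obs 4: x=1 → posterior Beta(32/5, 6/5)
obs 5: x=0 → posterior Beta(32/5, 11/5)
obs 6: x=0 → posterior Beta(32/5, 16/5)
obs 7: x=1 → posterior Beta(37/5, 16/5)
obs 8: x=1 → posterior Beta(42/5, 16/5)
obs 9: x=0 → posterior Beta(42/5, 21/5)

alpha=42/5, beta=21/5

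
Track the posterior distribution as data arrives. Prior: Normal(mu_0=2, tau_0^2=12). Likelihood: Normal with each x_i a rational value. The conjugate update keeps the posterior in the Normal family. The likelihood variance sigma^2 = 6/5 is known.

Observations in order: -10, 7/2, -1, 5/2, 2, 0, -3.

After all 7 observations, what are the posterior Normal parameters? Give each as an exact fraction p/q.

obs 1: x=-10 → posterior Normal(-98/11, 12/11)
obs 2: x=7/2 → posterior Normal(-3, 4/7)
obs 3: x=-1 → posterior Normal(-73/31, 12/31)
obs 4: x=5/2 → posterior Normal(-48/41, 12/41)
obs 5: x=2 → posterior Normal(-28/51, 4/17)
obs 6: x=0 → posterior Normal(-28/61, 12/61)
obs 7: x=-3 → posterior Normal(-58/71, 12/71)

mu_0=-58/71, tau_0^2=12/71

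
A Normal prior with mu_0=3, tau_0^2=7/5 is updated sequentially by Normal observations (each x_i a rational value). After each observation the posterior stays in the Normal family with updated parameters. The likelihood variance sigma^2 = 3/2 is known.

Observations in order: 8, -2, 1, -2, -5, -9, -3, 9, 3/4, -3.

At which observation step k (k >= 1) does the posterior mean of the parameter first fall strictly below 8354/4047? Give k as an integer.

k = 4

obs 1: x=8 → posterior Normal(157/29, 21/29)
obs 2: x=-2 → posterior Normal(3, 21/43)
obs 3: x=1 → posterior Normal(143/57, 7/19)
obs 4: x=-2 → posterior Normal(115/71, 21/71)
obs 5: x=-5 → posterior Normal(9/17, 21/85)
obs 6: x=-9 → posterior Normal(-9/11, 7/33)
obs 7: x=-3 → posterior Normal(-123/113, 21/113)
obs 8: x=9 → posterior Normal(3/127, 21/127)
obs 9: x=3/4 → posterior Normal(9/94, 7/47)
obs 10: x=-3 → posterior Normal(-57/310, 21/155)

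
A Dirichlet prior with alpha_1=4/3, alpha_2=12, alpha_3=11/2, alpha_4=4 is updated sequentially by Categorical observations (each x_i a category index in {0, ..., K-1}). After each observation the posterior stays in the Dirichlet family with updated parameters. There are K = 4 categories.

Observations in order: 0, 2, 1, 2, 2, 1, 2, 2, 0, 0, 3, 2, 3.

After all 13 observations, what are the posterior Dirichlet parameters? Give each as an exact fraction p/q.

obs 1: x=0 → posterior Dirichlet(7/3, 12, 11/2, 4)
obs 2: x=2 → posterior Dirichlet(7/3, 12, 13/2, 4)
obs 3: x=1 → posterior Dirichlet(7/3, 13, 13/2, 4)
obs 4: x=2 → posterior Dirichlet(7/3, 13, 15/2, 4)
obs 5: x=2 → posterior Dirichlet(7/3, 13, 17/2, 4)
obs 6: x=1 → posterior Dirichlet(7/3, 14, 17/2, 4)
obs 7: x=2 → posterior Dirichlet(7/3, 14, 19/2, 4)
obs 8: x=2 → posterior Dirichlet(7/3, 14, 21/2, 4)
obs 9: x=0 → posterior Dirichlet(10/3, 14, 21/2, 4)
obs 10: x=0 → posterior Dirichlet(13/3, 14, 21/2, 4)
obs 11: x=3 → posterior Dirichlet(13/3, 14, 21/2, 5)
obs 12: x=2 → posterior Dirichlet(13/3, 14, 23/2, 5)
obs 13: x=3 → posterior Dirichlet(13/3, 14, 23/2, 6)

alpha_1=13/3, alpha_2=14, alpha_3=23/2, alpha_4=6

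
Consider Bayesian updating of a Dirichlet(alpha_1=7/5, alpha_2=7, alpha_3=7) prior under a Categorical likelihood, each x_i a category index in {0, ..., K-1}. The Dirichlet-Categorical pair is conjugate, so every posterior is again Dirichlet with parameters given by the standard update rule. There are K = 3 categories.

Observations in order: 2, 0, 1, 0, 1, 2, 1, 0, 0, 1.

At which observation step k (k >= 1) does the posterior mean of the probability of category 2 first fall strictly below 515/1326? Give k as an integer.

obs 1: x=2 → posterior Dirichlet(7/5, 7, 8)
obs 2: x=0 → posterior Dirichlet(12/5, 7, 8)
obs 3: x=1 → posterior Dirichlet(12/5, 8, 8)
obs 4: x=0 → posterior Dirichlet(17/5, 8, 8)
obs 5: x=1 → posterior Dirichlet(17/5, 9, 8)
obs 6: x=2 → posterior Dirichlet(17/5, 9, 9)
obs 7: x=1 → posterior Dirichlet(17/5, 10, 9)
obs 8: x=0 → posterior Dirichlet(22/5, 10, 9)
obs 9: x=0 → posterior Dirichlet(27/5, 10, 9)
obs 10: x=1 → posterior Dirichlet(27/5, 11, 9)

k = 8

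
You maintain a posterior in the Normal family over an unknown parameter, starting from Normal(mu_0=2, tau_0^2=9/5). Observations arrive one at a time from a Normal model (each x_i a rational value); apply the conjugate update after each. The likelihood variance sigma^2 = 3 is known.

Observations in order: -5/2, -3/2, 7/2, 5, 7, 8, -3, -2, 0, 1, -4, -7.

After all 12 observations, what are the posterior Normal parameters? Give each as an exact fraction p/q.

mu_0=47/82, tau_0^2=9/41

obs 1: x=-5/2 → posterior Normal(5/16, 9/8)
obs 2: x=-3/2 → posterior Normal(-2/11, 9/11)
obs 3: x=7/2 → posterior Normal(17/28, 9/14)
obs 4: x=5 → posterior Normal(47/34, 9/17)
obs 5: x=7 → posterior Normal(89/40, 9/20)
obs 6: x=8 → posterior Normal(137/46, 9/23)
obs 7: x=-3 → posterior Normal(119/52, 9/26)
obs 8: x=-2 → posterior Normal(107/58, 9/29)
obs 9: x=0 → posterior Normal(107/64, 9/32)
obs 10: x=1 → posterior Normal(113/70, 9/35)
obs 11: x=-4 → posterior Normal(89/76, 9/38)
obs 12: x=-7 → posterior Normal(47/82, 9/41)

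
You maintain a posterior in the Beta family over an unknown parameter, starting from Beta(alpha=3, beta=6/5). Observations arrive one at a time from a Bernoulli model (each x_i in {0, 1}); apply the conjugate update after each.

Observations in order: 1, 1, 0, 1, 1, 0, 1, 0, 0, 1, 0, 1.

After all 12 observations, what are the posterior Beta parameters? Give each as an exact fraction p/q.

obs 1: x=1 → posterior Beta(4, 6/5)
obs 2: x=1 → posterior Beta(5, 6/5)
obs 3: x=0 → posterior Beta(5, 11/5)
obs 4: x=1 → posterior Beta(6, 11/5)
obs 5: x=1 → posterior Beta(7, 11/5)
obs 6: x=0 → posterior Beta(7, 16/5)
obs 7: x=1 → posterior Beta(8, 16/5)
obs 8: x=0 → posterior Beta(8, 21/5)
obs 9: x=0 → posterior Beta(8, 26/5)
obs 10: x=1 → posterior Beta(9, 26/5)
obs 11: x=0 → posterior Beta(9, 31/5)
obs 12: x=1 → posterior Beta(10, 31/5)

alpha=10, beta=31/5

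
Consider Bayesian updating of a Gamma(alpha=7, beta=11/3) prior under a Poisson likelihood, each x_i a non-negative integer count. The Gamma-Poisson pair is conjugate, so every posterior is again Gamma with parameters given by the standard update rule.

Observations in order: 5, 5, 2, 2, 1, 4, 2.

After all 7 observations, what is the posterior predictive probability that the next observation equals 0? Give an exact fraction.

obs 1: x=5 → posterior Gamma(12, 14/3)
obs 2: x=5 → posterior Gamma(17, 17/3)
obs 3: x=2 → posterior Gamma(19, 20/3)
obs 4: x=2 → posterior Gamma(21, 23/3)
obs 5: x=1 → posterior Gamma(22, 26/3)
obs 6: x=4 → posterior Gamma(26, 29/3)
obs 7: x=2 → posterior Gamma(28, 32/3)

1393796574908163946345982392040522594123776/17135833820132164693504609167575836181640625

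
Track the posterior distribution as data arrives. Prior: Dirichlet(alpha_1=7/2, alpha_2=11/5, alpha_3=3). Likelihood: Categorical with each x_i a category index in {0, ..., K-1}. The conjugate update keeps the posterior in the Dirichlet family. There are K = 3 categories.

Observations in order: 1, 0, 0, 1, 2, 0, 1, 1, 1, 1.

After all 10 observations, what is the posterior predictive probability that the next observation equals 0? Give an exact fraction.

obs 1: x=1 → posterior Dirichlet(7/2, 16/5, 3)
obs 2: x=0 → posterior Dirichlet(9/2, 16/5, 3)
obs 3: x=0 → posterior Dirichlet(11/2, 16/5, 3)
obs 4: x=1 → posterior Dirichlet(11/2, 21/5, 3)
obs 5: x=2 → posterior Dirichlet(11/2, 21/5, 4)
obs 6: x=0 → posterior Dirichlet(13/2, 21/5, 4)
obs 7: x=1 → posterior Dirichlet(13/2, 26/5, 4)
obs 8: x=1 → posterior Dirichlet(13/2, 31/5, 4)
obs 9: x=1 → posterior Dirichlet(13/2, 36/5, 4)
obs 10: x=1 → posterior Dirichlet(13/2, 41/5, 4)

65/187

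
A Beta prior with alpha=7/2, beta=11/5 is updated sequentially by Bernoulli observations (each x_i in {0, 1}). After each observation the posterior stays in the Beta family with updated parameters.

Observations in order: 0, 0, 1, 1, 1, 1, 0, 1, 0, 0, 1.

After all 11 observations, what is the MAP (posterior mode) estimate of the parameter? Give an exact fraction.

obs 1: x=0 → posterior Beta(7/2, 16/5)
obs 2: x=0 → posterior Beta(7/2, 21/5)
obs 3: x=1 → posterior Beta(9/2, 21/5)
obs 4: x=1 → posterior Beta(11/2, 21/5)
obs 5: x=1 → posterior Beta(13/2, 21/5)
obs 6: x=1 → posterior Beta(15/2, 21/5)
obs 7: x=0 → posterior Beta(15/2, 26/5)
obs 8: x=1 → posterior Beta(17/2, 26/5)
obs 9: x=0 → posterior Beta(17/2, 31/5)
obs 10: x=0 → posterior Beta(17/2, 36/5)
obs 11: x=1 → posterior Beta(19/2, 36/5)

85/147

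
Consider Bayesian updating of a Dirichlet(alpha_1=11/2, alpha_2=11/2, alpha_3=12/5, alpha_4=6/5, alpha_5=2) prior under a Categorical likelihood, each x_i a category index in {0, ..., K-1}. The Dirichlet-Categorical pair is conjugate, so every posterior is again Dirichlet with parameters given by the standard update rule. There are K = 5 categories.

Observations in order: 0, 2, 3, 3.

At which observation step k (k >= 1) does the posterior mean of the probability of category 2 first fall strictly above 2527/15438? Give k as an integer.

obs 1: x=0 → posterior Dirichlet(13/2, 11/2, 12/5, 6/5, 2)
obs 2: x=2 → posterior Dirichlet(13/2, 11/2, 17/5, 6/5, 2)
obs 3: x=3 → posterior Dirichlet(13/2, 11/2, 17/5, 11/5, 2)
obs 4: x=3 → posterior Dirichlet(13/2, 11/2, 17/5, 16/5, 2)

k = 2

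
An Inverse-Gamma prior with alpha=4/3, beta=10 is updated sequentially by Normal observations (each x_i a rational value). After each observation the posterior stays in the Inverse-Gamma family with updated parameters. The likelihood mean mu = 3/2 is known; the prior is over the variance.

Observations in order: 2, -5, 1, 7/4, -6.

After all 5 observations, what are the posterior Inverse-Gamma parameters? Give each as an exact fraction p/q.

alpha=23/6, beta=1905/32

obs 1: x=2 → posterior Inverse-Gamma(11/6, 81/8)
obs 2: x=-5 → posterior Inverse-Gamma(7/3, 125/4)
obs 3: x=1 → posterior Inverse-Gamma(17/6, 251/8)
obs 4: x=7/4 → posterior Inverse-Gamma(10/3, 1005/32)
obs 5: x=-6 → posterior Inverse-Gamma(23/6, 1905/32)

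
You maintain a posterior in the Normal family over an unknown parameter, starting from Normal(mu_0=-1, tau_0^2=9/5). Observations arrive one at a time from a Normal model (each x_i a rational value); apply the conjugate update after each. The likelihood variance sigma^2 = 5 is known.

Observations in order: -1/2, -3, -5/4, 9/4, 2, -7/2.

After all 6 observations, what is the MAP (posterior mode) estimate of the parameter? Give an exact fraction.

-61/79

obs 1: x=-1/2 → posterior Normal(-59/68, 45/34)
obs 2: x=-3 → posterior Normal(-113/86, 45/43)
obs 3: x=-5/4 → posterior Normal(-271/208, 45/52)
obs 4: x=9/4 → posterior Normal(-95/122, 45/61)
obs 5: x=2 → posterior Normal(-59/140, 9/14)
obs 6: x=-7/2 → posterior Normal(-61/79, 45/79)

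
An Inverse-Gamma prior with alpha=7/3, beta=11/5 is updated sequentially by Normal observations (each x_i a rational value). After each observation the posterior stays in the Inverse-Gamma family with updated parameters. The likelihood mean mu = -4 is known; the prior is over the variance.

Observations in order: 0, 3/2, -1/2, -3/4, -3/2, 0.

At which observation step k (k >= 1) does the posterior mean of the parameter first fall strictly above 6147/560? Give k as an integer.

obs 1: x=0 → posterior Inverse-Gamma(17/6, 51/5)
obs 2: x=3/2 → posterior Inverse-Gamma(10/3, 1013/40)
obs 3: x=-1/2 → posterior Inverse-Gamma(23/6, 629/20)
obs 4: x=-3/4 → posterior Inverse-Gamma(13/3, 5877/160)
obs 5: x=-3/2 → posterior Inverse-Gamma(29/6, 6377/160)
obs 6: x=0 → posterior Inverse-Gamma(16/3, 7657/160)

k = 3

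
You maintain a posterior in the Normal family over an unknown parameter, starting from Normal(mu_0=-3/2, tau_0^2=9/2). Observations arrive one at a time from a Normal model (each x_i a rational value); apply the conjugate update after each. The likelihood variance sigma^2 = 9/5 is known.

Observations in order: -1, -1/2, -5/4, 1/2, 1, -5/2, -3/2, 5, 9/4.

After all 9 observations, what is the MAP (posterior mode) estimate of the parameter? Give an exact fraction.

7/47

obs 1: x=-1 → posterior Normal(-8/7, 9/7)
obs 2: x=-1/2 → posterior Normal(-7/8, 3/4)
obs 3: x=-5/4 → posterior Normal(-67/68, 9/17)
obs 4: x=1/2 → posterior Normal(-57/88, 9/22)
obs 5: x=1 → posterior Normal(-37/108, 1/3)
obs 6: x=-5/2 → posterior Normal(-87/128, 9/32)
obs 7: x=-3/2 → posterior Normal(-117/148, 9/37)
obs 8: x=5 → posterior Normal(-17/168, 3/14)
obs 9: x=9/4 → posterior Normal(7/47, 9/47)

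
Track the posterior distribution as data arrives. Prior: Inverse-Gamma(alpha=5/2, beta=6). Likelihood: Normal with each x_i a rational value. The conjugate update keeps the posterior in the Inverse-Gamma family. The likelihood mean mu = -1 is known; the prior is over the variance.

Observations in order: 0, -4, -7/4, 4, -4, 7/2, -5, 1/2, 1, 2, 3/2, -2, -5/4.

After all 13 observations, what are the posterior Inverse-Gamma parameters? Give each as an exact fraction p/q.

obs 1: x=0 → posterior Inverse-Gamma(3, 13/2)
obs 2: x=-4 → posterior Inverse-Gamma(7/2, 11)
obs 3: x=-7/4 → posterior Inverse-Gamma(4, 361/32)
obs 4: x=4 → posterior Inverse-Gamma(9/2, 761/32)
obs 5: x=-4 → posterior Inverse-Gamma(5, 905/32)
obs 6: x=7/2 → posterior Inverse-Gamma(11/2, 1229/32)
obs 7: x=-5 → posterior Inverse-Gamma(6, 1485/32)
obs 8: x=1/2 → posterior Inverse-Gamma(13/2, 1521/32)
obs 9: x=1 → posterior Inverse-Gamma(7, 1585/32)
obs 10: x=2 → posterior Inverse-Gamma(15/2, 1729/32)
obs 11: x=3/2 → posterior Inverse-Gamma(8, 1829/32)
obs 12: x=-2 → posterior Inverse-Gamma(17/2, 1845/32)
obs 13: x=-5/4 → posterior Inverse-Gamma(9, 923/16)

alpha=9, beta=923/16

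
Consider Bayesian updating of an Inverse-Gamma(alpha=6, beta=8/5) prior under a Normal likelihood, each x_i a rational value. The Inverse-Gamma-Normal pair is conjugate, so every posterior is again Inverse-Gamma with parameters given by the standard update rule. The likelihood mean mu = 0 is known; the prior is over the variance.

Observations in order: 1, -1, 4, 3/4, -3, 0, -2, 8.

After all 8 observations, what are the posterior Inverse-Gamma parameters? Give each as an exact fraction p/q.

obs 1: x=1 → posterior Inverse-Gamma(13/2, 21/10)
obs 2: x=-1 → posterior Inverse-Gamma(7, 13/5)
obs 3: x=4 → posterior Inverse-Gamma(15/2, 53/5)
obs 4: x=3/4 → posterior Inverse-Gamma(8, 1741/160)
obs 5: x=-3 → posterior Inverse-Gamma(17/2, 2461/160)
obs 6: x=0 → posterior Inverse-Gamma(9, 2461/160)
obs 7: x=-2 → posterior Inverse-Gamma(19/2, 2781/160)
obs 8: x=8 → posterior Inverse-Gamma(10, 7901/160)

alpha=10, beta=7901/160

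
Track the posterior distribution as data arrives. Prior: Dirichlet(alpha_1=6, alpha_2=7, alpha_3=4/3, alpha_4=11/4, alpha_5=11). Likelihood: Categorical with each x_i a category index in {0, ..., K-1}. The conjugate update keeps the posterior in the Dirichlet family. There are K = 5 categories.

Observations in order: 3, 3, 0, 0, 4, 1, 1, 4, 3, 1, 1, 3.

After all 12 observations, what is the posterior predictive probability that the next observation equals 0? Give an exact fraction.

obs 1: x=3 → posterior Dirichlet(6, 7, 4/3, 15/4, 11)
obs 2: x=3 → posterior Dirichlet(6, 7, 4/3, 19/4, 11)
obs 3: x=0 → posterior Dirichlet(7, 7, 4/3, 19/4, 11)
obs 4: x=0 → posterior Dirichlet(8, 7, 4/3, 19/4, 11)
obs 5: x=4 → posterior Dirichlet(8, 7, 4/3, 19/4, 12)
obs 6: x=1 → posterior Dirichlet(8, 8, 4/3, 19/4, 12)
obs 7: x=1 → posterior Dirichlet(8, 9, 4/3, 19/4, 12)
obs 8: x=4 → posterior Dirichlet(8, 9, 4/3, 19/4, 13)
obs 9: x=3 → posterior Dirichlet(8, 9, 4/3, 23/4, 13)
obs 10: x=1 → posterior Dirichlet(8, 10, 4/3, 23/4, 13)
obs 11: x=1 → posterior Dirichlet(8, 11, 4/3, 23/4, 13)
obs 12: x=3 → posterior Dirichlet(8, 11, 4/3, 27/4, 13)

96/481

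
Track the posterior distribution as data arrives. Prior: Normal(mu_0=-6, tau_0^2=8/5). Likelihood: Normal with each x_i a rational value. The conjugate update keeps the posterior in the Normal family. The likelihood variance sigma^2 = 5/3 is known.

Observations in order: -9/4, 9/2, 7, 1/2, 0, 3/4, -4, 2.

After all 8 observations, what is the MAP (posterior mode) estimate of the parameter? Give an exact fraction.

obs 1: x=-9/4 → posterior Normal(-204/49, 40/49)
obs 2: x=9/2 → posterior Normal(-96/73, 40/73)
obs 3: x=7 → posterior Normal(72/97, 40/97)
obs 4: x=1/2 → posterior Normal(84/121, 40/121)
obs 5: x=0 → posterior Normal(84/145, 8/29)
obs 6: x=3/4 → posterior Normal(102/169, 40/169)
obs 7: x=-4 → posterior Normal(6/193, 40/193)
obs 8: x=2 → posterior Normal(54/217, 40/217)

54/217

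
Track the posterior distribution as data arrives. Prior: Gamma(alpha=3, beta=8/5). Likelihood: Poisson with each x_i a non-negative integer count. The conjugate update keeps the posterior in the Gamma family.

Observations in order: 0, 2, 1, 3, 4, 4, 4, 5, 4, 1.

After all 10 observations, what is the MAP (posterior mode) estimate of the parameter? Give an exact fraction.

obs 1: x=0 → posterior Gamma(3, 13/5)
obs 2: x=2 → posterior Gamma(5, 18/5)
obs 3: x=1 → posterior Gamma(6, 23/5)
obs 4: x=3 → posterior Gamma(9, 28/5)
obs 5: x=4 → posterior Gamma(13, 33/5)
obs 6: x=4 → posterior Gamma(17, 38/5)
obs 7: x=4 → posterior Gamma(21, 43/5)
obs 8: x=5 → posterior Gamma(26, 48/5)
obs 9: x=4 → posterior Gamma(30, 53/5)
obs 10: x=1 → posterior Gamma(31, 58/5)

75/29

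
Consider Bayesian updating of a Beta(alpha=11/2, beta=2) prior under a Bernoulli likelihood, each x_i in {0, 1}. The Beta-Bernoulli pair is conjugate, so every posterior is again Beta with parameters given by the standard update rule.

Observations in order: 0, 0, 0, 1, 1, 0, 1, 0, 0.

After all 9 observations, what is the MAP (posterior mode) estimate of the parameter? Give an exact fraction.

obs 1: x=0 → posterior Beta(11/2, 3)
obs 2: x=0 → posterior Beta(11/2, 4)
obs 3: x=0 → posterior Beta(11/2, 5)
obs 4: x=1 → posterior Beta(13/2, 5)
obs 5: x=1 → posterior Beta(15/2, 5)
obs 6: x=0 → posterior Beta(15/2, 6)
obs 7: x=1 → posterior Beta(17/2, 6)
obs 8: x=0 → posterior Beta(17/2, 7)
obs 9: x=0 → posterior Beta(17/2, 8)

15/29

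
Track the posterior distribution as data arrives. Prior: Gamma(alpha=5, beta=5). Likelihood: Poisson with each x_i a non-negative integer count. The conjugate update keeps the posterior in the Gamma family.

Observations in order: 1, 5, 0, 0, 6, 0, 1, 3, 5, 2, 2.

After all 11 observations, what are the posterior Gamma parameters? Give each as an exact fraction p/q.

obs 1: x=1 → posterior Gamma(6, 6)
obs 2: x=5 → posterior Gamma(11, 7)
obs 3: x=0 → posterior Gamma(11, 8)
obs 4: x=0 → posterior Gamma(11, 9)
obs 5: x=6 → posterior Gamma(17, 10)
obs 6: x=0 → posterior Gamma(17, 11)
obs 7: x=1 → posterior Gamma(18, 12)
obs 8: x=3 → posterior Gamma(21, 13)
obs 9: x=5 → posterior Gamma(26, 14)
obs 10: x=2 → posterior Gamma(28, 15)
obs 11: x=2 → posterior Gamma(30, 16)

alpha=30, beta=16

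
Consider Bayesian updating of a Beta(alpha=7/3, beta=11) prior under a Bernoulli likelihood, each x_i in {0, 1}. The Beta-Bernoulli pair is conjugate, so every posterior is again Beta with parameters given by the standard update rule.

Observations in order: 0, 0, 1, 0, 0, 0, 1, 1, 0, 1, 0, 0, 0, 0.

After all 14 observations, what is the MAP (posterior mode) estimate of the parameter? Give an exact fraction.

4/19

obs 1: x=0 → posterior Beta(7/3, 12)
obs 2: x=0 → posterior Beta(7/3, 13)
obs 3: x=1 → posterior Beta(10/3, 13)
obs 4: x=0 → posterior Beta(10/3, 14)
obs 5: x=0 → posterior Beta(10/3, 15)
obs 6: x=0 → posterior Beta(10/3, 16)
obs 7: x=1 → posterior Beta(13/3, 16)
obs 8: x=1 → posterior Beta(16/3, 16)
obs 9: x=0 → posterior Beta(16/3, 17)
obs 10: x=1 → posterior Beta(19/3, 17)
obs 11: x=0 → posterior Beta(19/3, 18)
obs 12: x=0 → posterior Beta(19/3, 19)
obs 13: x=0 → posterior Beta(19/3, 20)
obs 14: x=0 → posterior Beta(19/3, 21)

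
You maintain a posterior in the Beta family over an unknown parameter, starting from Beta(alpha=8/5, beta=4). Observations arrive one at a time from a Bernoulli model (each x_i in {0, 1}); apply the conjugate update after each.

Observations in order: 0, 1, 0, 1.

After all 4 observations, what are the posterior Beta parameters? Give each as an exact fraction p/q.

alpha=18/5, beta=6

obs 1: x=0 → posterior Beta(8/5, 5)
obs 2: x=1 → posterior Beta(13/5, 5)
obs 3: x=0 → posterior Beta(13/5, 6)
obs 4: x=1 → posterior Beta(18/5, 6)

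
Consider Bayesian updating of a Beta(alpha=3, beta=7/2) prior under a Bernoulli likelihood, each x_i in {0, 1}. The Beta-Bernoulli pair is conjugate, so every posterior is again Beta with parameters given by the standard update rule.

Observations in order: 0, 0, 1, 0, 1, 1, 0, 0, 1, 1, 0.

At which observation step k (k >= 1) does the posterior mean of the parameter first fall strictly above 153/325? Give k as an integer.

obs 1: x=0 → posterior Beta(3, 9/2)
obs 2: x=0 → posterior Beta(3, 11/2)
obs 3: x=1 → posterior Beta(4, 11/2)
obs 4: x=0 → posterior Beta(4, 13/2)
obs 5: x=1 → posterior Beta(5, 13/2)
obs 6: x=1 → posterior Beta(6, 13/2)
obs 7: x=0 → posterior Beta(6, 15/2)
obs 8: x=0 → posterior Beta(6, 17/2)
obs 9: x=1 → posterior Beta(7, 17/2)
obs 10: x=1 → posterior Beta(8, 17/2)
obs 11: x=0 → posterior Beta(8, 19/2)

k = 6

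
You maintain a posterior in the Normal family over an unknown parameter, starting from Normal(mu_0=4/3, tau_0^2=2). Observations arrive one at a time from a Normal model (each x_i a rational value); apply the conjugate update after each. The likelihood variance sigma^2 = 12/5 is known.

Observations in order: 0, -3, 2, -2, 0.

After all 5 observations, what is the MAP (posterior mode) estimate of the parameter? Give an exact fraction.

-7/31

obs 1: x=0 → posterior Normal(8/11, 12/11)
obs 2: x=-3 → posterior Normal(-7/16, 3/4)
obs 3: x=2 → posterior Normal(1/7, 4/7)
obs 4: x=-2 → posterior Normal(-7/26, 6/13)
obs 5: x=0 → posterior Normal(-7/31, 12/31)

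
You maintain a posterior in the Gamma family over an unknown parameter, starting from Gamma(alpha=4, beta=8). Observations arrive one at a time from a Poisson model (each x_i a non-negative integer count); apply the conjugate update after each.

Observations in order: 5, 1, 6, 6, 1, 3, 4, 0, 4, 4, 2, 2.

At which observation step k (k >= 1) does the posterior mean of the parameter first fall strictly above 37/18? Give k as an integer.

k = 10

obs 1: x=5 → posterior Gamma(9, 9)
obs 2: x=1 → posterior Gamma(10, 10)
obs 3: x=6 → posterior Gamma(16, 11)
obs 4: x=6 → posterior Gamma(22, 12)
obs 5: x=1 → posterior Gamma(23, 13)
obs 6: x=3 → posterior Gamma(26, 14)
obs 7: x=4 → posterior Gamma(30, 15)
obs 8: x=0 → posterior Gamma(30, 16)
obs 9: x=4 → posterior Gamma(34, 17)
obs 10: x=4 → posterior Gamma(38, 18)
obs 11: x=2 → posterior Gamma(40, 19)
obs 12: x=2 → posterior Gamma(42, 20)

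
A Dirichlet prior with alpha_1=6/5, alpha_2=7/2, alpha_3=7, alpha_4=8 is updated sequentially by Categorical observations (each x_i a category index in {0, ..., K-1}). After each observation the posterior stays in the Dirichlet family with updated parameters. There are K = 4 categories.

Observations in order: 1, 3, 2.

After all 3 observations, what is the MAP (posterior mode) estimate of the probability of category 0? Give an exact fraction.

obs 1: x=1 → posterior Dirichlet(6/5, 9/2, 7, 8)
obs 2: x=3 → posterior Dirichlet(6/5, 9/2, 7, 9)
obs 3: x=2 → posterior Dirichlet(6/5, 9/2, 8, 9)

2/187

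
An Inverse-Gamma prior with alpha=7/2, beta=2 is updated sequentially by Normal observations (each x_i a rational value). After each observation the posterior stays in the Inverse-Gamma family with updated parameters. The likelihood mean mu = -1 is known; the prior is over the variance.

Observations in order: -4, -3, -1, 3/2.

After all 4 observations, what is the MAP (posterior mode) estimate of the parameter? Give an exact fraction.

93/52

obs 1: x=-4 → posterior Inverse-Gamma(4, 13/2)
obs 2: x=-3 → posterior Inverse-Gamma(9/2, 17/2)
obs 3: x=-1 → posterior Inverse-Gamma(5, 17/2)
obs 4: x=3/2 → posterior Inverse-Gamma(11/2, 93/8)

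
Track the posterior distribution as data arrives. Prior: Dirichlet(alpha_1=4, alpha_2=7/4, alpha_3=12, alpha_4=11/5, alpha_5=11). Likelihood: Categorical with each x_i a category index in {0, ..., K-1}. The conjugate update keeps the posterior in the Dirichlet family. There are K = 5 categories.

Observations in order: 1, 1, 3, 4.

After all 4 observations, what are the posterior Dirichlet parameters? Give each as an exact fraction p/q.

obs 1: x=1 → posterior Dirichlet(4, 11/4, 12, 11/5, 11)
obs 2: x=1 → posterior Dirichlet(4, 15/4, 12, 11/5, 11)
obs 3: x=3 → posterior Dirichlet(4, 15/4, 12, 16/5, 11)
obs 4: x=4 → posterior Dirichlet(4, 15/4, 12, 16/5, 12)

alpha_1=4, alpha_2=15/4, alpha_3=12, alpha_4=16/5, alpha_5=12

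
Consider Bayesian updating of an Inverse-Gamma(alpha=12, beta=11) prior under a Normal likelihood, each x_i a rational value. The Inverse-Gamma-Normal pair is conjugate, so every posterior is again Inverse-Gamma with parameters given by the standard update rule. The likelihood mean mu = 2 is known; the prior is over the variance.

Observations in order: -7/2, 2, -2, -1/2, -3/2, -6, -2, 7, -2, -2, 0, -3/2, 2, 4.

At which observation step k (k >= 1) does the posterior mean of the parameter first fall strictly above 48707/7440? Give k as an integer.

obs 1: x=-7/2 → posterior Inverse-Gamma(25/2, 209/8)
obs 2: x=2 → posterior Inverse-Gamma(13, 209/8)
obs 3: x=-2 → posterior Inverse-Gamma(27/2, 273/8)
obs 4: x=-1/2 → posterior Inverse-Gamma(14, 149/4)
obs 5: x=-3/2 → posterior Inverse-Gamma(29/2, 347/8)
obs 6: x=-6 → posterior Inverse-Gamma(15, 603/8)
obs 7: x=-2 → posterior Inverse-Gamma(31/2, 667/8)
obs 8: x=7 → posterior Inverse-Gamma(16, 767/8)
obs 9: x=-2 → posterior Inverse-Gamma(33/2, 831/8)
obs 10: x=-2 → posterior Inverse-Gamma(17, 895/8)
obs 11: x=0 → posterior Inverse-Gamma(35/2, 911/8)
obs 12: x=-3/2 → posterior Inverse-Gamma(18, 120)
obs 13: x=2 → posterior Inverse-Gamma(37/2, 120)
obs 14: x=4 → posterior Inverse-Gamma(19, 122)

k = 9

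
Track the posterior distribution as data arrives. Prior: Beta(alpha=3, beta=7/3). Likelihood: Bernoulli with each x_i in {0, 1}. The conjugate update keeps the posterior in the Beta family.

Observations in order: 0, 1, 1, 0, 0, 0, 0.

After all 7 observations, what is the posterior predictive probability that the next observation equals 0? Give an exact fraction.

obs 1: x=0 → posterior Beta(3, 10/3)
obs 2: x=1 → posterior Beta(4, 10/3)
obs 3: x=1 → posterior Beta(5, 10/3)
obs 4: x=0 → posterior Beta(5, 13/3)
obs 5: x=0 → posterior Beta(5, 16/3)
obs 6: x=0 → posterior Beta(5, 19/3)
obs 7: x=0 → posterior Beta(5, 22/3)

22/37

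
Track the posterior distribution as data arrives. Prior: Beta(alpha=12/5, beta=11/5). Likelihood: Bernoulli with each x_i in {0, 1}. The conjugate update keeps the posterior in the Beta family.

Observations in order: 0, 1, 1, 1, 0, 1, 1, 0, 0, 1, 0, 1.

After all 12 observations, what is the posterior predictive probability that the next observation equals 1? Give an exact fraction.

47/83

obs 1: x=0 → posterior Beta(12/5, 16/5)
obs 2: x=1 → posterior Beta(17/5, 16/5)
obs 3: x=1 → posterior Beta(22/5, 16/5)
obs 4: x=1 → posterior Beta(27/5, 16/5)
obs 5: x=0 → posterior Beta(27/5, 21/5)
obs 6: x=1 → posterior Beta(32/5, 21/5)
obs 7: x=1 → posterior Beta(37/5, 21/5)
obs 8: x=0 → posterior Beta(37/5, 26/5)
obs 9: x=0 → posterior Beta(37/5, 31/5)
obs 10: x=1 → posterior Beta(42/5, 31/5)
obs 11: x=0 → posterior Beta(42/5, 36/5)
obs 12: x=1 → posterior Beta(47/5, 36/5)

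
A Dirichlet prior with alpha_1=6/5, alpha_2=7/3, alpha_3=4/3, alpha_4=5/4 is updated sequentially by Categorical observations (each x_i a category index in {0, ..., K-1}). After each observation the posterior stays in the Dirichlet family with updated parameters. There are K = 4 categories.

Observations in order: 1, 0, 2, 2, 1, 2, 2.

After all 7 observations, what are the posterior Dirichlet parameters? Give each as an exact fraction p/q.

alpha_1=11/5, alpha_2=13/3, alpha_3=16/3, alpha_4=5/4

obs 1: x=1 → posterior Dirichlet(6/5, 10/3, 4/3, 5/4)
obs 2: x=0 → posterior Dirichlet(11/5, 10/3, 4/3, 5/4)
obs 3: x=2 → posterior Dirichlet(11/5, 10/3, 7/3, 5/4)
obs 4: x=2 → posterior Dirichlet(11/5, 10/3, 10/3, 5/4)
obs 5: x=1 → posterior Dirichlet(11/5, 13/3, 10/3, 5/4)
obs 6: x=2 → posterior Dirichlet(11/5, 13/3, 13/3, 5/4)
obs 7: x=2 → posterior Dirichlet(11/5, 13/3, 16/3, 5/4)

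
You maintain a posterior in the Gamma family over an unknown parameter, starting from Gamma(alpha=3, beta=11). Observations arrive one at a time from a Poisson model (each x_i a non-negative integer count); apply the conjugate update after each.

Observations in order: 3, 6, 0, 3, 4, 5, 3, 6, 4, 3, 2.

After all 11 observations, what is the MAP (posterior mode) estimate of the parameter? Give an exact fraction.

41/22

obs 1: x=3 → posterior Gamma(6, 12)
obs 2: x=6 → posterior Gamma(12, 13)
obs 3: x=0 → posterior Gamma(12, 14)
obs 4: x=3 → posterior Gamma(15, 15)
obs 5: x=4 → posterior Gamma(19, 16)
obs 6: x=5 → posterior Gamma(24, 17)
obs 7: x=3 → posterior Gamma(27, 18)
obs 8: x=6 → posterior Gamma(33, 19)
obs 9: x=4 → posterior Gamma(37, 20)
obs 10: x=3 → posterior Gamma(40, 21)
obs 11: x=2 → posterior Gamma(42, 22)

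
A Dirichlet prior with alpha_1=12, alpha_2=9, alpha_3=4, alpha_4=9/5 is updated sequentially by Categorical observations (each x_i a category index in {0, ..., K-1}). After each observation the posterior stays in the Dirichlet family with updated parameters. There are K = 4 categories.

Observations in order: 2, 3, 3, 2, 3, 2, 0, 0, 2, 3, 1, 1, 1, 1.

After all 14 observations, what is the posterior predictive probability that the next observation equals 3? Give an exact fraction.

obs 1: x=2 → posterior Dirichlet(12, 9, 5, 9/5)
obs 2: x=3 → posterior Dirichlet(12, 9, 5, 14/5)
obs 3: x=3 → posterior Dirichlet(12, 9, 5, 19/5)
obs 4: x=2 → posterior Dirichlet(12, 9, 6, 19/5)
obs 5: x=3 → posterior Dirichlet(12, 9, 6, 24/5)
obs 6: x=2 → posterior Dirichlet(12, 9, 7, 24/5)
obs 7: x=0 → posterior Dirichlet(13, 9, 7, 24/5)
obs 8: x=0 → posterior Dirichlet(14, 9, 7, 24/5)
obs 9: x=2 → posterior Dirichlet(14, 9, 8, 24/5)
obs 10: x=3 → posterior Dirichlet(14, 9, 8, 29/5)
obs 11: x=1 → posterior Dirichlet(14, 10, 8, 29/5)
obs 12: x=1 → posterior Dirichlet(14, 11, 8, 29/5)
obs 13: x=1 → posterior Dirichlet(14, 12, 8, 29/5)
obs 14: x=1 → posterior Dirichlet(14, 13, 8, 29/5)

29/204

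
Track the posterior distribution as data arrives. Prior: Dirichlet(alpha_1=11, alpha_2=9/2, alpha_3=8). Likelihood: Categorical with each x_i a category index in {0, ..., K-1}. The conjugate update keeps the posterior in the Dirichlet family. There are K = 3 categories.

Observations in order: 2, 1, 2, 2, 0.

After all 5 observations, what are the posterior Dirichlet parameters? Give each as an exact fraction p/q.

alpha_1=12, alpha_2=11/2, alpha_3=11

obs 1: x=2 → posterior Dirichlet(11, 9/2, 9)
obs 2: x=1 → posterior Dirichlet(11, 11/2, 9)
obs 3: x=2 → posterior Dirichlet(11, 11/2, 10)
obs 4: x=2 → posterior Dirichlet(11, 11/2, 11)
obs 5: x=0 → posterior Dirichlet(12, 11/2, 11)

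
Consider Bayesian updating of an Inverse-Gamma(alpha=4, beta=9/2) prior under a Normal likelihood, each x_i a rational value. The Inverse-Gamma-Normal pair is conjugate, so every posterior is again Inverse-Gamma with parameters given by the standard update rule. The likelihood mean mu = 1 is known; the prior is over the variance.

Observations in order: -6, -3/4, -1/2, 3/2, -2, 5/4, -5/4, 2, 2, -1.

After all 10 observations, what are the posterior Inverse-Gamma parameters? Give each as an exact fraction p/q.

obs 1: x=-6 → posterior Inverse-Gamma(9/2, 29)
obs 2: x=-3/4 → posterior Inverse-Gamma(5, 977/32)
obs 3: x=-1/2 → posterior Inverse-Gamma(11/2, 1013/32)
obs 4: x=3/2 → posterior Inverse-Gamma(6, 1017/32)
obs 5: x=-2 → posterior Inverse-Gamma(13/2, 1161/32)
obs 6: x=5/4 → posterior Inverse-Gamma(7, 581/16)
obs 7: x=-5/4 → posterior Inverse-Gamma(15/2, 1243/32)
obs 8: x=2 → posterior Inverse-Gamma(8, 1259/32)
obs 9: x=2 → posterior Inverse-Gamma(17/2, 1275/32)
obs 10: x=-1 → posterior Inverse-Gamma(9, 1339/32)

alpha=9, beta=1339/32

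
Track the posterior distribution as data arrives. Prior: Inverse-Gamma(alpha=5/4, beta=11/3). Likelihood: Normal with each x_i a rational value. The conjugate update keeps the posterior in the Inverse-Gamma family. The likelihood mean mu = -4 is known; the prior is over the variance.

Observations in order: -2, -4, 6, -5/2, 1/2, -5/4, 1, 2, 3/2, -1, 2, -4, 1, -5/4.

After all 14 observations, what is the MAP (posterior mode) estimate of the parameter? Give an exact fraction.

obs 1: x=-2 → posterior Inverse-Gamma(7/4, 17/3)
obs 2: x=-4 → posterior Inverse-Gamma(9/4, 17/3)
obs 3: x=6 → posterior Inverse-Gamma(11/4, 167/3)
obs 4: x=-5/2 → posterior Inverse-Gamma(13/4, 1363/24)
obs 5: x=1/2 → posterior Inverse-Gamma(15/4, 803/12)
obs 6: x=-5/4 → posterior Inverse-Gamma(17/4, 6787/96)
obs 7: x=1 → posterior Inverse-Gamma(19/4, 7987/96)
obs 8: x=2 → posterior Inverse-Gamma(21/4, 9715/96)
obs 9: x=3/2 → posterior Inverse-Gamma(23/4, 11167/96)
obs 10: x=-1 → posterior Inverse-Gamma(25/4, 11599/96)
obs 11: x=2 → posterior Inverse-Gamma(27/4, 13327/96)
obs 12: x=-4 → posterior Inverse-Gamma(29/4, 13327/96)
obs 13: x=1 → posterior Inverse-Gamma(31/4, 14527/96)
obs 14: x=-5/4 → posterior Inverse-Gamma(33/4, 7445/48)

7445/444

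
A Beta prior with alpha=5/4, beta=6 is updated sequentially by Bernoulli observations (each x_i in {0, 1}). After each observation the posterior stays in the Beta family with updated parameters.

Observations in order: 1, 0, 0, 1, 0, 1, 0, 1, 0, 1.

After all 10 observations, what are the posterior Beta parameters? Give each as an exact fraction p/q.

obs 1: x=1 → posterior Beta(9/4, 6)
obs 2: x=0 → posterior Beta(9/4, 7)
obs 3: x=0 → posterior Beta(9/4, 8)
obs 4: x=1 → posterior Beta(13/4, 8)
obs 5: x=0 → posterior Beta(13/4, 9)
obs 6: x=1 → posterior Beta(17/4, 9)
obs 7: x=0 → posterior Beta(17/4, 10)
obs 8: x=1 → posterior Beta(21/4, 10)
obs 9: x=0 → posterior Beta(21/4, 11)
obs 10: x=1 → posterior Beta(25/4, 11)

alpha=25/4, beta=11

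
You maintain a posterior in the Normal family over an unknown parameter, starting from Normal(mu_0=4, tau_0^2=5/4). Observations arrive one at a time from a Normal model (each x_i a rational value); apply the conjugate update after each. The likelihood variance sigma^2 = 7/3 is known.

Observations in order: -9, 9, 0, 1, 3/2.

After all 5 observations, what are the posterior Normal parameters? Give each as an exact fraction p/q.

obs 1: x=-9 → posterior Normal(-23/43, 35/43)
obs 2: x=9 → posterior Normal(56/29, 35/58)
obs 3: x=0 → posterior Normal(112/73, 35/73)
obs 4: x=1 → posterior Normal(127/88, 35/88)
obs 5: x=3/2 → posterior Normal(299/206, 35/103)

mu_0=299/206, tau_0^2=35/103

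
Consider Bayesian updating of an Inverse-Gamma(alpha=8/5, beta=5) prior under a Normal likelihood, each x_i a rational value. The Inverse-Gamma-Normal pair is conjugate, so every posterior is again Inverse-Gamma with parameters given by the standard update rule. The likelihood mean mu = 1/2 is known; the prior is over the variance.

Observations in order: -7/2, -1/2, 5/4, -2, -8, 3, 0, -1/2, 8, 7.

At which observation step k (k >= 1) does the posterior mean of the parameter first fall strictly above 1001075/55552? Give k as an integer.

k = 10

obs 1: x=-7/2 → posterior Inverse-Gamma(21/10, 13)
obs 2: x=-1/2 → posterior Inverse-Gamma(13/5, 27/2)
obs 3: x=5/4 → posterior Inverse-Gamma(31/10, 441/32)
obs 4: x=-2 → posterior Inverse-Gamma(18/5, 541/32)
obs 5: x=-8 → posterior Inverse-Gamma(41/10, 1697/32)
obs 6: x=3 → posterior Inverse-Gamma(23/5, 1797/32)
obs 7: x=0 → posterior Inverse-Gamma(51/10, 1801/32)
obs 8: x=-1/2 → posterior Inverse-Gamma(28/5, 1817/32)
obs 9: x=8 → posterior Inverse-Gamma(61/10, 2717/32)
obs 10: x=7 → posterior Inverse-Gamma(33/5, 3393/32)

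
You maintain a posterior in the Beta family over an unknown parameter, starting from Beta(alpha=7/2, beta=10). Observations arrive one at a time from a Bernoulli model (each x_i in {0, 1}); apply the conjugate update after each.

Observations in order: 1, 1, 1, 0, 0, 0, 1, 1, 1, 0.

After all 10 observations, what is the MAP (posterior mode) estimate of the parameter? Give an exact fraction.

obs 1: x=1 → posterior Beta(9/2, 10)
obs 2: x=1 → posterior Beta(11/2, 10)
obs 3: x=1 → posterior Beta(13/2, 10)
obs 4: x=0 → posterior Beta(13/2, 11)
obs 5: x=0 → posterior Beta(13/2, 12)
obs 6: x=0 → posterior Beta(13/2, 13)
obs 7: x=1 → posterior Beta(15/2, 13)
obs 8: x=1 → posterior Beta(17/2, 13)
obs 9: x=1 → posterior Beta(19/2, 13)
obs 10: x=0 → posterior Beta(19/2, 14)

17/43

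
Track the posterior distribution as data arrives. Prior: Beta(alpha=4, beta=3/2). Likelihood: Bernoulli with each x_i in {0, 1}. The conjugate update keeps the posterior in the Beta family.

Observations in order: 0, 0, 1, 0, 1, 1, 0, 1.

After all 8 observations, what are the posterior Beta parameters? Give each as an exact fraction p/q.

alpha=8, beta=11/2

obs 1: x=0 → posterior Beta(4, 5/2)
obs 2: x=0 → posterior Beta(4, 7/2)
obs 3: x=1 → posterior Beta(5, 7/2)
obs 4: x=0 → posterior Beta(5, 9/2)
obs 5: x=1 → posterior Beta(6, 9/2)
obs 6: x=1 → posterior Beta(7, 9/2)
obs 7: x=0 → posterior Beta(7, 11/2)
obs 8: x=1 → posterior Beta(8, 11/2)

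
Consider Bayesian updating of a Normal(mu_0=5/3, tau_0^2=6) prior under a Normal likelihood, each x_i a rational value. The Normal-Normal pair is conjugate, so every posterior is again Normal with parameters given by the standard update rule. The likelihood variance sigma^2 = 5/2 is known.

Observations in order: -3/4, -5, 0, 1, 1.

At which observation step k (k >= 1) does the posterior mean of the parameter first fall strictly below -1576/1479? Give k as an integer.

k = 2

obs 1: x=-3/4 → posterior Normal(-2/51, 30/17)
obs 2: x=-5 → posterior Normal(-182/87, 30/29)
obs 3: x=0 → posterior Normal(-182/123, 30/41)
obs 4: x=1 → posterior Normal(-146/159, 30/53)
obs 5: x=1 → posterior Normal(-22/39, 6/13)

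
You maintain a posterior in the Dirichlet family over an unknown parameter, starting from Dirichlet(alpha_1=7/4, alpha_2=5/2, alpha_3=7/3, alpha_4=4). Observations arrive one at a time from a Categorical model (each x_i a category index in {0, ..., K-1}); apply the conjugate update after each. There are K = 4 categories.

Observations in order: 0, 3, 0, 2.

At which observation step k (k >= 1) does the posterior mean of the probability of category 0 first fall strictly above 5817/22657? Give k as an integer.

k = 3

obs 1: x=0 → posterior Dirichlet(11/4, 5/2, 7/3, 4)
obs 2: x=3 → posterior Dirichlet(11/4, 5/2, 7/3, 5)
obs 3: x=0 → posterior Dirichlet(15/4, 5/2, 7/3, 5)
obs 4: x=2 → posterior Dirichlet(15/4, 5/2, 10/3, 5)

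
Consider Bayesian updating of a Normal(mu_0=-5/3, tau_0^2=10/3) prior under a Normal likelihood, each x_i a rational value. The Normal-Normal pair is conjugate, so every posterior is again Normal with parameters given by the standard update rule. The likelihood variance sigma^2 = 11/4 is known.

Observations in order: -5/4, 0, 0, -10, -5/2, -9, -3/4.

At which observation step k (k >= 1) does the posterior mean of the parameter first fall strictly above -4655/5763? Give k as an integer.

obs 1: x=-5/4 → posterior Normal(-105/73, 110/73)
obs 2: x=0 → posterior Normal(-105/113, 110/113)
obs 3: x=0 → posterior Normal(-35/51, 110/153)
obs 4: x=-10 → posterior Normal(-505/193, 110/193)
obs 5: x=-5/2 → posterior Normal(-605/233, 110/233)
obs 6: x=-9 → posterior Normal(-965/273, 110/273)
obs 7: x=-3/4 → posterior Normal(-995/313, 110/313)

k = 3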